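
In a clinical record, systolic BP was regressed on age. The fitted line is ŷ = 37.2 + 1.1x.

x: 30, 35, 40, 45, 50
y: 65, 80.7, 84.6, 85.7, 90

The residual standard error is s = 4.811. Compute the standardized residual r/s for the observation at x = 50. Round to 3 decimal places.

-0.457

ŷ = 37.2 + 1.1·50 = 92.2
r = 90 − 92.2 = -2.2
r/s = -2.2 / 4.811 = -0.457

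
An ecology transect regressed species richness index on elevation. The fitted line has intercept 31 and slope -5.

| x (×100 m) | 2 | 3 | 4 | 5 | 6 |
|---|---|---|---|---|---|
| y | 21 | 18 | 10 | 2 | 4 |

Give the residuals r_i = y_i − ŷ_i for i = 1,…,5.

0, 2, -1, -4, 3

x=2: ŷ = 31 − 5·2 = 21; r = 21 − 21 = 0
x=3: ŷ = 31 − 5·3 = 16; r = 18 − 16 = 2
x=4: ŷ = 31 − 5·4 = 11; r = 10 − 11 = -1
x=5: ŷ = 31 − 5·5 = 6; r = 2 − 6 = -4
x=6: ŷ = 31 − 5·6 = 1; r = 4 − 1 = 3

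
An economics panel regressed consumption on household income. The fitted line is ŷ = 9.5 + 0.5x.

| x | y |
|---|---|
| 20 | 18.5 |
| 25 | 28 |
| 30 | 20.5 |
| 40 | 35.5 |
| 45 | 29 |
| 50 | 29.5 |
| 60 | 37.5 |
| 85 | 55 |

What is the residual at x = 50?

e = -5

ŷ = 9.5 + 0.5·50 = 34.5
e = 29.5 − 34.5 = -5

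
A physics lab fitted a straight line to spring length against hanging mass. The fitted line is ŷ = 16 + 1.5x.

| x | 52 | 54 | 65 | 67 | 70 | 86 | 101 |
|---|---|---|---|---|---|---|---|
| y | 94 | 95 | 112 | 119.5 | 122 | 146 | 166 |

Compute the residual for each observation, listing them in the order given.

x=52: ŷ = 16 + 1.5·52 = 94; r = 94 − 94 = 0
x=54: ŷ = 16 + 1.5·54 = 97; r = 95 − 97 = -2
x=65: ŷ = 16 + 1.5·65 = 113.5; r = 112 − 113.5 = -1.5
x=67: ŷ = 16 + 1.5·67 = 116.5; r = 119.5 − 116.5 = 3
x=70: ŷ = 16 + 1.5·70 = 121; r = 122 − 121 = 1
x=86: ŷ = 16 + 1.5·86 = 145; r = 146 − 145 = 1
x=101: ŷ = 16 + 1.5·101 = 167.5; r = 166 − 167.5 = -1.5

0, -2, -1.5, 3, 1, 1, -1.5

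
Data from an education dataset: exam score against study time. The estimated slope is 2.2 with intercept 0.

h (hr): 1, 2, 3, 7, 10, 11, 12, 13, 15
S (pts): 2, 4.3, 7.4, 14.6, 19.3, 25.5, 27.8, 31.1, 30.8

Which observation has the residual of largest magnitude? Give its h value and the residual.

h=1: ŷ = 2.2·1 = 2.2; e = 2 − 2.2 = -0.2
h=2: ŷ = 2.2·2 = 4.4; e = 4.3 − 4.4 = -0.1
h=3: ŷ = 2.2·3 = 6.6; e = 7.4 − 6.6 = 0.8
h=7: ŷ = 2.2·7 = 15.4; e = 14.6 − 15.4 = -0.8
h=10: ŷ = 2.2·10 = 22; e = 19.3 − 22 = -2.7
h=11: ŷ = 2.2·11 = 24.2; e = 25.5 − 24.2 = 1.3
h=12: ŷ = 2.2·12 = 26.4; e = 27.8 − 26.4 = 1.4
h=13: ŷ = 2.2·13 = 28.6; e = 31.1 − 28.6 = 2.5
h=15: ŷ = 2.2·15 = 33; e = 30.8 − 33 = -2.2
Largest |e| is 2.7 at h = 10, residual -2.7.

h = 10, e = -2.7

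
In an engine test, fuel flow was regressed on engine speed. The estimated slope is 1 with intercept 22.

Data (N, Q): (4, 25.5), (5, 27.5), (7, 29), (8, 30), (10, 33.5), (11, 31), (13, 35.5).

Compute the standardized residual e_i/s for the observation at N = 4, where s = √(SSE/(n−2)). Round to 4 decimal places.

N=4: ŷ = 22 + 4 = 26; e = 25.5 − 26 = -0.5
N=5: ŷ = 22 + 5 = 27; e = 27.5 − 27 = 0.5
N=7: ŷ = 22 + 7 = 29; e = 29 − 29 = 0
N=8: ŷ = 22 + 8 = 30; e = 30 − 30 = 0
N=10: ŷ = 22 + 10 = 32; e = 33.5 − 32 = 1.5
N=11: ŷ = 22 + 11 = 33; e = 31 − 33 = -2
N=13: ŷ = 22 + 13 = 35; e = 35.5 − 35 = 0.5
SSE = 0.25 + 0.25 + 0 + 0 + 2.25 + 4 + 0.25 = 7
s = √(7/5) = 1.18322
e/s = -0.5 / 1.18322 = -0.4226

-0.4226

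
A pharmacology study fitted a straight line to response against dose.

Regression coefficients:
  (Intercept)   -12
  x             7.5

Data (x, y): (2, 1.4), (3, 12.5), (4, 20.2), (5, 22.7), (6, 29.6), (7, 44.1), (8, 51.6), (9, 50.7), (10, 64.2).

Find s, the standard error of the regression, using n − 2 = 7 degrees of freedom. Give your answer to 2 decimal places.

s = 3.41

x=2: ŷ = -12 + 7.5·2 = 3; r = 1.4 − 3 = -1.6
x=3: ŷ = -12 + 7.5·3 = 10.5; r = 12.5 − 10.5 = 2
x=4: ŷ = -12 + 7.5·4 = 18; r = 20.2 − 18 = 2.2
x=5: ŷ = -12 + 7.5·5 = 25.5; r = 22.7 − 25.5 = -2.8
x=6: ŷ = -12 + 7.5·6 = 33; r = 29.6 − 33 = -3.4
x=7: ŷ = -12 + 7.5·7 = 40.5; r = 44.1 − 40.5 = 3.6
x=8: ŷ = -12 + 7.5·8 = 48; r = 51.6 − 48 = 3.6
x=9: ŷ = -12 + 7.5·9 = 55.5; r = 50.7 − 55.5 = -4.8
x=10: ŷ = -12 + 7.5·10 = 63; r = 64.2 − 63 = 1.2
SSE = 2.56 + 4 + 4.84 + 7.84 + 11.56 + 12.96 + 12.96 + 23.04 + 1.44 = 81.2
s = √(81.2/7) = √11.6 ≈ 3.41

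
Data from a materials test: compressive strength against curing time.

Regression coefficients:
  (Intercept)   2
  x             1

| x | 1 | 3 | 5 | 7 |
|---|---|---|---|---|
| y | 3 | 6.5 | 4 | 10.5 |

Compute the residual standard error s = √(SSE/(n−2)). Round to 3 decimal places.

x=1: ŷ = 2 + 1 = 3; e = 3 − 3 = 0
x=3: ŷ = 2 + 3 = 5; e = 6.5 − 5 = 1.5
x=5: ŷ = 2 + 5 = 7; e = 4 − 7 = -3
x=7: ŷ = 2 + 7 = 9; e = 10.5 − 9 = 1.5
SSE = 0 + 2.25 + 9 + 2.25 = 13.5
s = √(13.5/2) = √6.75 ≈ 2.598

s = 2.598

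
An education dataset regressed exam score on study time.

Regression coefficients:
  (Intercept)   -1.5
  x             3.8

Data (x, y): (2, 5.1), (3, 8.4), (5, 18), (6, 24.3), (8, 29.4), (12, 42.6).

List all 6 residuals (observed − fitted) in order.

-1, -1.5, 0.5, 3, 0.5, -1.5

x=2: ŷ = -1.5 + 3.8·2 = 6.1; r = 5.1 − 6.1 = -1
x=3: ŷ = -1.5 + 3.8·3 = 9.9; r = 8.4 − 9.9 = -1.5
x=5: ŷ = -1.5 + 3.8·5 = 17.5; r = 18 − 17.5 = 0.5
x=6: ŷ = -1.5 + 3.8·6 = 21.3; r = 24.3 − 21.3 = 3
x=8: ŷ = -1.5 + 3.8·8 = 28.9; r = 29.4 − 28.9 = 0.5
x=12: ŷ = -1.5 + 3.8·12 = 44.1; r = 42.6 − 44.1 = -1.5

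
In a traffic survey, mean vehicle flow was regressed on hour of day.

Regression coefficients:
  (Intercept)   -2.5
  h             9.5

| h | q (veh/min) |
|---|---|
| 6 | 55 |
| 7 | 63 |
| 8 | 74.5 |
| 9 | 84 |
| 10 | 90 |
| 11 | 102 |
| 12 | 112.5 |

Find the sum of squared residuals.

h=6: ŷ = -2.5 + 9.5·6 = 54.5; e = 55 − 54.5 = 0.5
h=7: ŷ = -2.5 + 9.5·7 = 64; e = 63 − 64 = -1
h=8: ŷ = -2.5 + 9.5·8 = 73.5; e = 74.5 − 73.5 = 1
h=9: ŷ = -2.5 + 9.5·9 = 83; e = 84 − 83 = 1
h=10: ŷ = -2.5 + 9.5·10 = 92.5; e = 90 − 92.5 = -2.5
h=11: ŷ = -2.5 + 9.5·11 = 102; e = 102 − 102 = 0
h=12: ŷ = -2.5 + 9.5·12 = 111.5; e = 112.5 − 111.5 = 1
SSE = 0.25 + 1 + 1 + 1 + 6.25 + 0 + 1 = 10.5

SSE = 10.5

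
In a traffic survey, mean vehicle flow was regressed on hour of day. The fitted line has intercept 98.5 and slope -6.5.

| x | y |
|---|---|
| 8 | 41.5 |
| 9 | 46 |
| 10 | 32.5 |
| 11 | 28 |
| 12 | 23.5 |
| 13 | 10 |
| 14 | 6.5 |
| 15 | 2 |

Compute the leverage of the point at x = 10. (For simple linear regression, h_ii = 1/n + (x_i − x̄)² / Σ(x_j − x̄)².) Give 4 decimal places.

x̄ = (8 + 9 + 10 + 11 + 12 + 13 + 14 + 15)/8 = 11.5
Σ(x − x̄)² = 12.25 + 6.25 + 2.25 + 0.25 + 0.25 + 2.25 + 6.25 + 12.25 = 42
h = 1/8 + (-1.5)²/42 = 0.125 + 0.0535714 = 0.1786

h = 0.1786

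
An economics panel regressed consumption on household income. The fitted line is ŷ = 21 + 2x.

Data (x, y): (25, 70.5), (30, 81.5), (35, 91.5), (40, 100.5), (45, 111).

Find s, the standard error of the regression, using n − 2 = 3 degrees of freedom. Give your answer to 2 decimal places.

x=25: ŷ = 21 + 2·25 = 71; r = 70.5 − 71 = -0.5
x=30: ŷ = 21 + 2·30 = 81; r = 81.5 − 81 = 0.5
x=35: ŷ = 21 + 2·35 = 91; r = 91.5 − 91 = 0.5
x=40: ŷ = 21 + 2·40 = 101; r = 100.5 − 101 = -0.5
x=45: ŷ = 21 + 2·45 = 111; r = 111 − 111 = 0
SSE = 0.25 + 0.25 + 0.25 + 0.25 + 0 = 1
s = √(1/3) = √0.333333 ≈ 0.58

s = 0.58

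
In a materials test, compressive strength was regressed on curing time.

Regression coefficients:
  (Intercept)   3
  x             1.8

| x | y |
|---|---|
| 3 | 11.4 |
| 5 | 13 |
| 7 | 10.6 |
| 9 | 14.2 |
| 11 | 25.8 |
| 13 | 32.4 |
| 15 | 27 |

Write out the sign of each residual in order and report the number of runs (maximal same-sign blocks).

4 runs

x=3: ŷ = 3 + 1.8·3 = 8.4; r = 11.4 − 8.4 = 3
x=5: ŷ = 3 + 1.8·5 = 12; r = 13 − 12 = 1
x=7: ŷ = 3 + 1.8·7 = 15.6; r = 10.6 − 15.6 = -5
x=9: ŷ = 3 + 1.8·9 = 19.2; r = 14.2 − 19.2 = -5
x=11: ŷ = 3 + 1.8·11 = 22.8; r = 25.8 − 22.8 = 3
x=13: ŷ = 3 + 1.8·13 = 26.4; r = 32.4 − 26.4 = 6
x=15: ŷ = 3 + 1.8·15 = 30; r = 27 − 30 = -3
Signs: + + − − + + −
Runs: +×2, −×2, +×2, −×1 → 4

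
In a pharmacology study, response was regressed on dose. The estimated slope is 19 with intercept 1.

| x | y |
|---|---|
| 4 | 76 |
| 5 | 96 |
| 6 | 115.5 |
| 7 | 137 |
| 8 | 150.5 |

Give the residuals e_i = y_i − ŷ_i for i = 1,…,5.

x=4: ŷ = 1 + 19·4 = 77; e = 76 − 77 = -1
x=5: ŷ = 1 + 19·5 = 96; e = 96 − 96 = 0
x=6: ŷ = 1 + 19·6 = 115; e = 115.5 − 115 = 0.5
x=7: ŷ = 1 + 19·7 = 134; e = 137 − 134 = 3
x=8: ŷ = 1 + 19·8 = 153; e = 150.5 − 153 = -2.5

-1, 0, 0.5, 3, -2.5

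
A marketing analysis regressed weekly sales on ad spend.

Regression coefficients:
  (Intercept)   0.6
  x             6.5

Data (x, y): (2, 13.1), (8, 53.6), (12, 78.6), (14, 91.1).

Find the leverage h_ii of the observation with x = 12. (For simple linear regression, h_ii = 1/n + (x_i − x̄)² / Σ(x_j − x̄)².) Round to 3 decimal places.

h = 0.357

x̄ = (2 + 8 + 12 + 14)/4 = 9
Σ(x − x̄)² = 49 + 1 + 9 + 25 = 84
h = 1/4 + (3)²/84 = 0.25 + 0.107143 = 0.357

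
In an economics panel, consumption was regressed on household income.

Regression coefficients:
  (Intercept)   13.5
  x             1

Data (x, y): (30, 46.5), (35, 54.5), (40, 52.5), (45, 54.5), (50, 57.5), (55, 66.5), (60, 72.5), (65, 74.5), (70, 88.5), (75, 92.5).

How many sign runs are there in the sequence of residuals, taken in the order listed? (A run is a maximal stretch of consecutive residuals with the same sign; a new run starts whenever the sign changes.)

x=30: ŷ = 13.5 + 30 = 43.5; r = 46.5 − 43.5 = 3
x=35: ŷ = 13.5 + 35 = 48.5; r = 54.5 − 48.5 = 6
x=40: ŷ = 13.5 + 40 = 53.5; r = 52.5 − 53.5 = -1
x=45: ŷ = 13.5 + 45 = 58.5; r = 54.5 − 58.5 = -4
x=50: ŷ = 13.5 + 50 = 63.5; r = 57.5 − 63.5 = -6
x=55: ŷ = 13.5 + 55 = 68.5; r = 66.5 − 68.5 = -2
x=60: ŷ = 13.5 + 60 = 73.5; r = 72.5 − 73.5 = -1
x=65: ŷ = 13.5 + 65 = 78.5; r = 74.5 − 78.5 = -4
x=70: ŷ = 13.5 + 70 = 83.5; r = 88.5 − 83.5 = 5
x=75: ŷ = 13.5 + 75 = 88.5; r = 92.5 − 88.5 = 4
Signs: + + − − − − − − + +
Runs: +×2, −×6, +×2 → 3

3 runs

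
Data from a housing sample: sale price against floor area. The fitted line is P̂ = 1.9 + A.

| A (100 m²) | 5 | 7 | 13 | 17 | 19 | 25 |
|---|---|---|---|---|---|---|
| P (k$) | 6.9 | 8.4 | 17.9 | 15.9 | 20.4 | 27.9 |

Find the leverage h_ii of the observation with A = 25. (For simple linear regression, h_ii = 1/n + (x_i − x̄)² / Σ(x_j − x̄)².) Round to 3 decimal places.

h = 0.565

Ā = (5 + 7 + 13 + 17 + 19 + 25)/6 = 14.3333
Σ(A − Ā)² = 87.1111 + 53.7778 + 1.77778 + 7.11111 + 21.7778 + 113.778 = 285.333
h = 1/6 + (10.6667)²/285.333 = 0.166667 + 0.398754 = 0.565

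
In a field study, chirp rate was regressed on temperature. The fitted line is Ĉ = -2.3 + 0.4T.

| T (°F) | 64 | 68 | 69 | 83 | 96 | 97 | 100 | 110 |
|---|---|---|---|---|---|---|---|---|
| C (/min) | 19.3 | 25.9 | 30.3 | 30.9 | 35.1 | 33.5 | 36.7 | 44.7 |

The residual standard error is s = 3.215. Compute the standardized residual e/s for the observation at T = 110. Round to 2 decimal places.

0.93

Ĉ = -2.3 + 0.4·110 = 41.7
e = 44.7 − 41.7 = 3
e/s = 3 / 3.215 = 0.93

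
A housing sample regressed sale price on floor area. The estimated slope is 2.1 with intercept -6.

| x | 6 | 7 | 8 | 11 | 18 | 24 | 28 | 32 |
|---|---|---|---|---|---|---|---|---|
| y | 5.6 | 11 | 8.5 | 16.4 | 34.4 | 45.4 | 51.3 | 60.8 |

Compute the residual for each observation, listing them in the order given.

x=6: ŷ = -6 + 2.1·6 = 6.6; e = 5.6 − 6.6 = -1
x=7: ŷ = -6 + 2.1·7 = 8.7; e = 11 − 8.7 = 2.3
x=8: ŷ = -6 + 2.1·8 = 10.8; e = 8.5 − 10.8 = -2.3
x=11: ŷ = -6 + 2.1·11 = 17.1; e = 16.4 − 17.1 = -0.7
x=18: ŷ = -6 + 2.1·18 = 31.8; e = 34.4 − 31.8 = 2.6
x=24: ŷ = -6 + 2.1·24 = 44.4; e = 45.4 − 44.4 = 1
x=28: ŷ = -6 + 2.1·28 = 52.8; e = 51.3 − 52.8 = -1.5
x=32: ŷ = -6 + 2.1·32 = 61.2; e = 60.8 − 61.2 = -0.4

-1, 2.3, -2.3, -0.7, 2.6, 1, -1.5, -0.4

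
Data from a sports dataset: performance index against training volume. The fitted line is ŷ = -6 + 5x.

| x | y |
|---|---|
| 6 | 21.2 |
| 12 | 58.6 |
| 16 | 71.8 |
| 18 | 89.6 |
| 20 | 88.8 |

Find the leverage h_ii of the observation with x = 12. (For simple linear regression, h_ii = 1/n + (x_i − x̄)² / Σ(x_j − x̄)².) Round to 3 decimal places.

h = 0.247

x̄ = (6 + 12 + 16 + 18 + 20)/5 = 14.4
Σ(x − x̄)² = 70.56 + 5.76 + 2.56 + 12.96 + 31.36 = 123.2
h = 1/5 + (-2.4)²/123.2 = 0.2 + 0.0467532 = 0.247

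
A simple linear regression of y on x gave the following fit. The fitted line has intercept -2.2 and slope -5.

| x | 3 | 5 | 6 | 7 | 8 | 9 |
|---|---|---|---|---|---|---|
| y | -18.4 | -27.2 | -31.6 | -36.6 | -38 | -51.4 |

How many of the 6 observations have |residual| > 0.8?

x=3: ŷ = -2.2 − 5·3 = -17.2; r = -18.4 − (-17.2) = -1.2
x=5: ŷ = -2.2 − 5·5 = -27.2; r = -27.2 − (-27.2) = 0
x=6: ŷ = -2.2 − 5·6 = -32.2; r = -31.6 − (-32.2) = 0.6
x=7: ŷ = -2.2 − 5·7 = -37.2; r = -36.6 − (-37.2) = 0.6
x=8: ŷ = -2.2 − 5·8 = -42.2; r = -38 − (-42.2) = 4.2
x=9: ŷ = -2.2 − 5·9 = -47.2; r = -51.4 − (-47.2) = -4.2
|r| > 0.8: x=3 (|r|=1.2), x=8 (|r|=4.2), x=9 (|r|=4.2) → 3

3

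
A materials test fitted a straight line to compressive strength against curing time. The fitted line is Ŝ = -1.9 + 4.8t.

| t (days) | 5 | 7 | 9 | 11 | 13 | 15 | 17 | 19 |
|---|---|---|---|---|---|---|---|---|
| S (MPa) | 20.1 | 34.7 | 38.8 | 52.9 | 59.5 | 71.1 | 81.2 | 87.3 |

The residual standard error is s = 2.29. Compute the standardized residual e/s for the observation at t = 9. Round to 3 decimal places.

Ŝ = -1.9 + 4.8·9 = 41.3
e = 38.8 − 41.3 = -2.5
e/s = -2.5 / 2.29 = -1.092

-1.092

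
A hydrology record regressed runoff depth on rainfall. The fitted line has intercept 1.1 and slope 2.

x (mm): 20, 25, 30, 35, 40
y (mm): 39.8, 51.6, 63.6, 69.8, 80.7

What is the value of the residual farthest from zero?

x=20: ŷ = 1.1 + 2·20 = 41.1; e = 39.8 − 41.1 = -1.3
x=25: ŷ = 1.1 + 2·25 = 51.1; e = 51.6 − 51.1 = 0.5
x=30: ŷ = 1.1 + 2·30 = 61.1; e = 63.6 − 61.1 = 2.5
x=35: ŷ = 1.1 + 2·35 = 71.1; e = 69.8 − 71.1 = -1.3
x=40: ŷ = 1.1 + 2·40 = 81.1; e = 80.7 − 81.1 = -0.4
Largest |e| is 2.5 at x = 30, residual 2.5.

e = 2.5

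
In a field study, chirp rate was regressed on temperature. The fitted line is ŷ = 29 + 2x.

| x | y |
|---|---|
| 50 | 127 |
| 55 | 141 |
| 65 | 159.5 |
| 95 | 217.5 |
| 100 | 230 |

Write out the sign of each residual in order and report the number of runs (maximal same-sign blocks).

4 runs

x=50: ŷ = 29 + 2·50 = 129; r = 127 − 129 = -2
x=55: ŷ = 29 + 2·55 = 139; r = 141 − 139 = 2
x=65: ŷ = 29 + 2·65 = 159; r = 159.5 − 159 = 0.5
x=95: ŷ = 29 + 2·95 = 219; r = 217.5 − 219 = -1.5
x=100: ŷ = 29 + 2·100 = 229; r = 230 − 229 = 1
Signs: − + + − +
Runs: −×1, +×2, −×1, +×1 → 4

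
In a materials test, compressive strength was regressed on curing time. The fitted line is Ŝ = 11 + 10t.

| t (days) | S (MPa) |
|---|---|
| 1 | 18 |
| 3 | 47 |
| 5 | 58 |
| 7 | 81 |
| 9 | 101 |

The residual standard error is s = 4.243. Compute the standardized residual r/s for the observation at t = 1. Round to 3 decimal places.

Ŝ = 11 + 10·1 = 21
r = 18 − 21 = -3
r/s = -3 / 4.243 = -0.707

-0.707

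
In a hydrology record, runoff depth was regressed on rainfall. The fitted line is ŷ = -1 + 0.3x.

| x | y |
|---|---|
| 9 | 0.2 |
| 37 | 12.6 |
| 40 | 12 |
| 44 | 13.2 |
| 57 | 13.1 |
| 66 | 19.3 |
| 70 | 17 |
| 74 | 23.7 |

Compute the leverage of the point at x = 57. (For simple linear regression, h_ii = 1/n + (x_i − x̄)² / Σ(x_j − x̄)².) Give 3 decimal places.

h = 0.142

x̄ = (9 + 37 + 40 + 44 + 57 + 66 + 70 + 74)/8 = 49.625
Σ(x − x̄)² = 1650.39 + 159.391 + 92.6406 + 31.6406 + 54.3906 + 268.141 + 415.141 + 594.141 = 3265.88
h = 1/8 + (7.375)²/3265.88 = 0.125 + 0.0166542 = 0.142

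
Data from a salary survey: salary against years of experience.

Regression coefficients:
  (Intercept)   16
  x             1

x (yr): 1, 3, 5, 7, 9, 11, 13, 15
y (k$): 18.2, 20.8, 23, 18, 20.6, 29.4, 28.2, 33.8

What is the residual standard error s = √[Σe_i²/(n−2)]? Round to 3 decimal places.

x=1: ŷ = 16 + 1 = 17; e = 18.2 − 17 = 1.2
x=3: ŷ = 16 + 3 = 19; e = 20.8 − 19 = 1.8
x=5: ŷ = 16 + 5 = 21; e = 23 − 21 = 2
x=7: ŷ = 16 + 7 = 23; e = 18 − 23 = -5
x=9: ŷ = 16 + 9 = 25; e = 20.6 − 25 = -4.4
x=11: ŷ = 16 + 11 = 27; e = 29.4 − 27 = 2.4
x=13: ŷ = 16 + 13 = 29; e = 28.2 − 29 = -0.8
x=15: ŷ = 16 + 15 = 31; e = 33.8 − 31 = 2.8
SSE = 1.44 + 3.24 + 4 + 25 + 19.36 + 5.76 + 0.64 + 7.84 = 67.28
s = √(67.28/6) = √11.2133 ≈ 3.349

s = 3.349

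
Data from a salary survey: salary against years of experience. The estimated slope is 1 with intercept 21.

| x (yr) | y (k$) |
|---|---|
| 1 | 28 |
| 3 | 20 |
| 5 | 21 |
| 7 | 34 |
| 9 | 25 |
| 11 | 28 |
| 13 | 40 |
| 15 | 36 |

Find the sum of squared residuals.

SSE = 190

x=1: ŷ = 21 + 1 = 22; e = 28 − 22 = 6
x=3: ŷ = 21 + 3 = 24; e = 20 − 24 = -4
x=5: ŷ = 21 + 5 = 26; e = 21 − 26 = -5
x=7: ŷ = 21 + 7 = 28; e = 34 − 28 = 6
x=9: ŷ = 21 + 9 = 30; e = 25 − 30 = -5
x=11: ŷ = 21 + 11 = 32; e = 28 − 32 = -4
x=13: ŷ = 21 + 13 = 34; e = 40 − 34 = 6
x=15: ŷ = 21 + 15 = 36; e = 36 − 36 = 0
SSE = 36 + 16 + 25 + 36 + 25 + 16 + 36 + 0 = 190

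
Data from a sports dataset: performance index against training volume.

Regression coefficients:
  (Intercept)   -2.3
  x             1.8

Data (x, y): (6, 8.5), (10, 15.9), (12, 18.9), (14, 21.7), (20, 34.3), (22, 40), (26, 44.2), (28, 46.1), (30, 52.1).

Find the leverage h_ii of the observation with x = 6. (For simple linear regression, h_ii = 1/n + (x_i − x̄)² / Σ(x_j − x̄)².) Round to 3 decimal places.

h = 0.386

x̄ = (6 + 10 + 12 + 14 + 20 + 22 + 26 + 28 + 30)/9 = 18.6667
Σ(x − x̄)² = 160.444 + 75.1111 + 44.4444 + 21.7778 + 1.77778 + 11.1111 + 53.7778 + 87.1111 + 128.444 = 584
h = 1/9 + (-12.6667)²/584 = 0.111111 + 0.274734 = 0.386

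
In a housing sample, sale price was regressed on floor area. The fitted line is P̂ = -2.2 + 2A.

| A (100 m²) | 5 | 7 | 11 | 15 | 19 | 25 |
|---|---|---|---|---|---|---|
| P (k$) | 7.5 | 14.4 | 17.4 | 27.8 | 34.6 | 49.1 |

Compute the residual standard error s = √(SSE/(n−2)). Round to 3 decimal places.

A=5: P̂ = -2.2 + 2·5 = 7.8; r = 7.5 − 7.8 = -0.3
A=7: P̂ = -2.2 + 2·7 = 11.8; r = 14.4 − 11.8 = 2.6
A=11: P̂ = -2.2 + 2·11 = 19.8; r = 17.4 − 19.8 = -2.4
A=15: P̂ = -2.2 + 2·15 = 27.8; r = 27.8 − 27.8 = 0
A=19: P̂ = -2.2 + 2·19 = 35.8; r = 34.6 − 35.8 = -1.2
A=25: P̂ = -2.2 + 2·25 = 47.8; r = 49.1 − 47.8 = 1.3
SSE = 0.09 + 6.76 + 5.76 + 0 + 1.44 + 1.69 = 15.74
s = √(15.74/4) = √3.935 ≈ 1.984

s = 1.984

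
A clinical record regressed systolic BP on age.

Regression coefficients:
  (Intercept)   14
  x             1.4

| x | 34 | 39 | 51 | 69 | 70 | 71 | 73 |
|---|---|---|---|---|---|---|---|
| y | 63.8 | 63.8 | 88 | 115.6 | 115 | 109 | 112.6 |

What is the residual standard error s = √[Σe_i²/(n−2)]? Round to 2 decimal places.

x=34: ŷ = 14 + 1.4·34 = 61.6; e = 63.8 − 61.6 = 2.2
x=39: ŷ = 14 + 1.4·39 = 68.6; e = 63.8 − 68.6 = -4.8
x=51: ŷ = 14 + 1.4·51 = 85.4; e = 88 − 85.4 = 2.6
x=69: ŷ = 14 + 1.4·69 = 110.6; e = 115.6 − 110.6 = 5
x=70: ŷ = 14 + 1.4·70 = 112; e = 115 − 112 = 3
x=71: ŷ = 14 + 1.4·71 = 113.4; e = 109 − 113.4 = -4.4
x=73: ŷ = 14 + 1.4·73 = 116.2; e = 112.6 − 116.2 = -3.6
SSE = 4.84 + 23.04 + 6.76 + 25 + 9 + 19.36 + 12.96 = 100.96
s = √(100.96/5) = √20.192 ≈ 4.49

s = 4.49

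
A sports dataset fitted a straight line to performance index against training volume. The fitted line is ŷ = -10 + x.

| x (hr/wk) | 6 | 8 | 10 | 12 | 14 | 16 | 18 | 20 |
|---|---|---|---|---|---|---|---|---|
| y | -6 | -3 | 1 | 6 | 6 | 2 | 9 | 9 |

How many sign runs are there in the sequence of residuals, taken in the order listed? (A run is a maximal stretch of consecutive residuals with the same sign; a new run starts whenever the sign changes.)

x=6: ŷ = -10 + 6 = -4; e = -6 − (-4) = -2
x=8: ŷ = -10 + 8 = -2; e = -3 − (-2) = -1
x=10: ŷ = -10 + 10 = 0; e = 1 − 0 = 1
x=12: ŷ = -10 + 12 = 2; e = 6 − 2 = 4
x=14: ŷ = -10 + 14 = 4; e = 6 − 4 = 2
x=16: ŷ = -10 + 16 = 6; e = 2 − 6 = -4
x=18: ŷ = -10 + 18 = 8; e = 9 − 8 = 1
x=20: ŷ = -10 + 20 = 10; e = 9 − 10 = -1
Signs: − − + + + − + −
Runs: −×2, +×3, −×1, +×1, −×1 → 5

5 runs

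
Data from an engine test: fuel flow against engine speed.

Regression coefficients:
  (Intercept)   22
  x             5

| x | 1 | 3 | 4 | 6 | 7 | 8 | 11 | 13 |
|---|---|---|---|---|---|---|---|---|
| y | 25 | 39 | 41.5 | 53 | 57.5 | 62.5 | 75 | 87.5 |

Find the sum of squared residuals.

SSE = 14

x=1: ŷ = 22 + 5·1 = 27; r = 25 − 27 = -2
x=3: ŷ = 22 + 5·3 = 37; r = 39 − 37 = 2
x=4: ŷ = 22 + 5·4 = 42; r = 41.5 − 42 = -0.5
x=6: ŷ = 22 + 5·6 = 52; r = 53 − 52 = 1
x=7: ŷ = 22 + 5·7 = 57; r = 57.5 − 57 = 0.5
x=8: ŷ = 22 + 5·8 = 62; r = 62.5 − 62 = 0.5
x=11: ŷ = 22 + 5·11 = 77; r = 75 − 77 = -2
x=13: ŷ = 22 + 5·13 = 87; r = 87.5 − 87 = 0.5
SSE = 4 + 4 + 0.25 + 1 + 0.25 + 0.25 + 4 + 0.25 = 14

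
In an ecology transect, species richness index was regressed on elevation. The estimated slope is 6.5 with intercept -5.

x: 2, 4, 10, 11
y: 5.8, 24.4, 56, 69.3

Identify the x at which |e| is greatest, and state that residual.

x=2: ŷ = -5 + 6.5·2 = 8; e = 5.8 − 8 = -2.2
x=4: ŷ = -5 + 6.5·4 = 21; e = 24.4 − 21 = 3.4
x=10: ŷ = -5 + 6.5·10 = 60; e = 56 − 60 = -4
x=11: ŷ = -5 + 6.5·11 = 66.5; e = 69.3 − 66.5 = 2.8
Largest |e| is 4 at x = 10, residual -4.

x = 10, e = -4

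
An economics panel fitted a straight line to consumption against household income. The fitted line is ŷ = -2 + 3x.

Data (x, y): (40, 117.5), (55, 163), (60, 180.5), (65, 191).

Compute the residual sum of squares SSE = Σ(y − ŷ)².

SSE = 10.5

x=40: ŷ = -2 + 3·40 = 118; e = 117.5 − 118 = -0.5
x=55: ŷ = -2 + 3·55 = 163; e = 163 − 163 = 0
x=60: ŷ = -2 + 3·60 = 178; e = 180.5 − 178 = 2.5
x=65: ŷ = -2 + 3·65 = 193; e = 191 − 193 = -2
SSE = 0.25 + 0 + 6.25 + 4 = 10.5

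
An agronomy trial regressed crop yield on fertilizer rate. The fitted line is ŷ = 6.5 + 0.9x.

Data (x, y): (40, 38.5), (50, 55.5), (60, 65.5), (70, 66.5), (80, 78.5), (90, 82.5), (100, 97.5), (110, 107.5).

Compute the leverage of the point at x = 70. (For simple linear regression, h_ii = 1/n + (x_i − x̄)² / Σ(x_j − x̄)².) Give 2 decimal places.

x̄ = (40 + 50 + 60 + 70 + 80 + 90 + 100 + 110)/8 = 75
Σ(x − x̄)² = 1225 + 625 + 225 + 25 + 25 + 225 + 625 + 1225 = 4200
h = 1/8 + (-5)²/4200 = 0.125 + 0.00595238 = 0.13

h = 0.13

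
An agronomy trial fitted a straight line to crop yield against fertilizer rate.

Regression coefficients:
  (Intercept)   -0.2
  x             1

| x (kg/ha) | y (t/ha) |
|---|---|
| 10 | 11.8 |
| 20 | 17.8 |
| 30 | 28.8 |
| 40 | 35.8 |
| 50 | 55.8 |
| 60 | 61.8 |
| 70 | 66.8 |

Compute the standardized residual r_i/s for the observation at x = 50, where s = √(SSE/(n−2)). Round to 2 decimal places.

x=10: ŷ = -0.2 + 10 = 9.8; r = 11.8 − 9.8 = 2
x=20: ŷ = -0.2 + 20 = 19.8; r = 17.8 − 19.8 = -2
x=30: ŷ = -0.2 + 30 = 29.8; r = 28.8 − 29.8 = -1
x=40: ŷ = -0.2 + 40 = 39.8; r = 35.8 − 39.8 = -4
x=50: ŷ = -0.2 + 50 = 49.8; r = 55.8 − 49.8 = 6
x=60: ŷ = -0.2 + 60 = 59.8; r = 61.8 − 59.8 = 2
x=70: ŷ = -0.2 + 70 = 69.8; r = 66.8 − 69.8 = -3
SSE = 4 + 4 + 1 + 16 + 36 + 4 + 9 = 74
s = √(74/5) = 3.84708
r/s = 6 / 3.84708 = 1.56

1.56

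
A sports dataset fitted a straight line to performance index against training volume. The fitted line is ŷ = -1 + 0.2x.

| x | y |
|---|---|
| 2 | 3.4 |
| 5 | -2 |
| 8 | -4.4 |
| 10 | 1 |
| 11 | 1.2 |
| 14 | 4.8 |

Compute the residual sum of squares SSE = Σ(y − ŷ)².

x=2: ŷ = -1 + 0.2·2 = -0.6; r = 3.4 − (-0.6) = 4
x=5: ŷ = -1 + 0.2·5 = 0; r = -2 − 0 = -2
x=8: ŷ = -1 + 0.2·8 = 0.6; r = -4.4 − 0.6 = -5
x=10: ŷ = -1 + 0.2·10 = 1; r = 1 − 1 = 0
x=11: ŷ = -1 + 0.2·11 = 1.2; r = 1.2 − 1.2 = 0
x=14: ŷ = -1 + 0.2·14 = 1.8; r = 4.8 − 1.8 = 3
SSE = 16 + 4 + 25 + 0 + 0 + 9 = 54

SSE = 54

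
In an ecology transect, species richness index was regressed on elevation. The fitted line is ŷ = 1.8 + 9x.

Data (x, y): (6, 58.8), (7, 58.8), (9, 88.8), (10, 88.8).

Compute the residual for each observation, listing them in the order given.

x=6: ŷ = 1.8 + 9·6 = 55.8; e = 58.8 − 55.8 = 3
x=7: ŷ = 1.8 + 9·7 = 64.8; e = 58.8 − 64.8 = -6
x=9: ŷ = 1.8 + 9·9 = 82.8; e = 88.8 − 82.8 = 6
x=10: ŷ = 1.8 + 9·10 = 91.8; e = 88.8 − 91.8 = -3

3, -6, 6, -3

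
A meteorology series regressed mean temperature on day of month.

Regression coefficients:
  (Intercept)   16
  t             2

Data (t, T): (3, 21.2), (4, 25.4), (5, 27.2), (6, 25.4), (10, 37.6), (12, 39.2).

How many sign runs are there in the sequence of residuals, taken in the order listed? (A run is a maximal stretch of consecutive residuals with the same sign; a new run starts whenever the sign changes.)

5 runs

t=3: T̂ = 16 + 2·3 = 22; e = 21.2 − 22 = -0.8
t=4: T̂ = 16 + 2·4 = 24; e = 25.4 − 24 = 1.4
t=5: T̂ = 16 + 2·5 = 26; e = 27.2 − 26 = 1.2
t=6: T̂ = 16 + 2·6 = 28; e = 25.4 − 28 = -2.6
t=10: T̂ = 16 + 2·10 = 36; e = 37.6 − 36 = 1.6
t=12: T̂ = 16 + 2·12 = 40; e = 39.2 − 40 = -0.8
Signs: − + + − + −
Runs: −×1, +×2, −×1, +×1, −×1 → 5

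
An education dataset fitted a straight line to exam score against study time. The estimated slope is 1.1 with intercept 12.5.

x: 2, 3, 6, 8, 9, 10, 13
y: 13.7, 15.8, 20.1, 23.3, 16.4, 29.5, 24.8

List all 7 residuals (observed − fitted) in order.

x=2: ŷ = 12.5 + 1.1·2 = 14.7; r = 13.7 − 14.7 = -1
x=3: ŷ = 12.5 + 1.1·3 = 15.8; r = 15.8 − 15.8 = 0
x=6: ŷ = 12.5 + 1.1·6 = 19.1; r = 20.1 − 19.1 = 1
x=8: ŷ = 12.5 + 1.1·8 = 21.3; r = 23.3 − 21.3 = 2
x=9: ŷ = 12.5 + 1.1·9 = 22.4; r = 16.4 − 22.4 = -6
x=10: ŷ = 12.5 + 1.1·10 = 23.5; r = 29.5 − 23.5 = 6
x=13: ŷ = 12.5 + 1.1·13 = 26.8; r = 24.8 − 26.8 = -2

-1, 0, 1, 2, -6, 6, -2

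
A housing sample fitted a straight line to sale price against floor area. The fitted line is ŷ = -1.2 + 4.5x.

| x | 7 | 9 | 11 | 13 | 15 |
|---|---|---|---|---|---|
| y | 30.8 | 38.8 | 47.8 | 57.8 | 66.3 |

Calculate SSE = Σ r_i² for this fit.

x=7: ŷ = -1.2 + 4.5·7 = 30.3; r = 30.8 − 30.3 = 0.5
x=9: ŷ = -1.2 + 4.5·9 = 39.3; r = 38.8 − 39.3 = -0.5
x=11: ŷ = -1.2 + 4.5·11 = 48.3; r = 47.8 − 48.3 = -0.5
x=13: ŷ = -1.2 + 4.5·13 = 57.3; r = 57.8 − 57.3 = 0.5
x=15: ŷ = -1.2 + 4.5·15 = 66.3; r = 66.3 − 66.3 = 0
SSE = 0.25 + 0.25 + 0.25 + 0.25 + 0 = 1

SSE = 1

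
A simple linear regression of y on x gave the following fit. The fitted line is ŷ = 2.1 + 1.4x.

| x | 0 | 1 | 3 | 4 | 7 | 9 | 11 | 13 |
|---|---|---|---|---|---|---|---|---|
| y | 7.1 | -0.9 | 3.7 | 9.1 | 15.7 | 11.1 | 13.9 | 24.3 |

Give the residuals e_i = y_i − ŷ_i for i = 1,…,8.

x=0: ŷ = 2.1 + 1.4·0 = 2.1; e = 7.1 − 2.1 = 5
x=1: ŷ = 2.1 + 1.4·1 = 3.5; e = -0.9 − 3.5 = -4.4
x=3: ŷ = 2.1 + 1.4·3 = 6.3; e = 3.7 − 6.3 = -2.6
x=4: ŷ = 2.1 + 1.4·4 = 7.7; e = 9.1 − 7.7 = 1.4
x=7: ŷ = 2.1 + 1.4·7 = 11.9; e = 15.7 − 11.9 = 3.8
x=9: ŷ = 2.1 + 1.4·9 = 14.7; e = 11.1 − 14.7 = -3.6
x=11: ŷ = 2.1 + 1.4·11 = 17.5; e = 13.9 − 17.5 = -3.6
x=13: ŷ = 2.1 + 1.4·13 = 20.3; e = 24.3 − 20.3 = 4

5, -4.4, -2.6, 1.4, 3.8, -3.6, -3.6, 4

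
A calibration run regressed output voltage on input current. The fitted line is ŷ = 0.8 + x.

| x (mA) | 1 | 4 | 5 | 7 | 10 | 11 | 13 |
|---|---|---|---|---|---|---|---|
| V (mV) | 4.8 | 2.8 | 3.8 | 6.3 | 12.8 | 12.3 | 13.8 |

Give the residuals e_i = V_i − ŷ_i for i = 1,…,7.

x=1: ŷ = 0.8 + 1 = 1.8; e = 4.8 − 1.8 = 3
x=4: ŷ = 0.8 + 4 = 4.8; e = 2.8 − 4.8 = -2
x=5: ŷ = 0.8 + 5 = 5.8; e = 3.8 − 5.8 = -2
x=7: ŷ = 0.8 + 7 = 7.8; e = 6.3 − 7.8 = -1.5
x=10: ŷ = 0.8 + 10 = 10.8; e = 12.8 − 10.8 = 2
x=11: ŷ = 0.8 + 11 = 11.8; e = 12.3 − 11.8 = 0.5
x=13: ŷ = 0.8 + 13 = 13.8; e = 13.8 − 13.8 = 0

3, -2, -2, -1.5, 2, 0.5, 0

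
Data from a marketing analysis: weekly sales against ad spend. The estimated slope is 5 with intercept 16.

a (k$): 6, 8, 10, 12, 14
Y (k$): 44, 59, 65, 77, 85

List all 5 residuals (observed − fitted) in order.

-2, 3, -1, 1, -1

a=6: Ŷ = 16 + 5·6 = 46; r = 44 − 46 = -2
a=8: Ŷ = 16 + 5·8 = 56; r = 59 − 56 = 3
a=10: Ŷ = 16 + 5·10 = 66; r = 65 − 66 = -1
a=12: Ŷ = 16 + 5·12 = 76; r = 77 − 76 = 1
a=14: Ŷ = 16 + 5·14 = 86; r = 85 − 86 = -1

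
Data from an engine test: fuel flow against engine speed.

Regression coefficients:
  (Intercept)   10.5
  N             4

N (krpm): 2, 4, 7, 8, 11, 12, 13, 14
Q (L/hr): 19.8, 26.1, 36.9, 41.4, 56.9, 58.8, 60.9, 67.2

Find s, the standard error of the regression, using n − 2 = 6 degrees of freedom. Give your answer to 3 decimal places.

s = 1.556

N=2: Q̂ = 10.5 + 4·2 = 18.5; e = 19.8 − 18.5 = 1.3
N=4: Q̂ = 10.5 + 4·4 = 26.5; e = 26.1 − 26.5 = -0.4
N=7: Q̂ = 10.5 + 4·7 = 38.5; e = 36.9 − 38.5 = -1.6
N=8: Q̂ = 10.5 + 4·8 = 42.5; e = 41.4 − 42.5 = -1.1
N=11: Q̂ = 10.5 + 4·11 = 54.5; e = 56.9 − 54.5 = 2.4
N=12: Q̂ = 10.5 + 4·12 = 58.5; e = 58.8 − 58.5 = 0.3
N=13: Q̂ = 10.5 + 4·13 = 62.5; e = 60.9 − 62.5 = -1.6
N=14: Q̂ = 10.5 + 4·14 = 66.5; e = 67.2 − 66.5 = 0.7
SSE = 1.69 + 0.16 + 2.56 + 1.21 + 5.76 + 0.09 + 2.56 + 0.49 = 14.52
s = √(14.52/6) = √2.42 ≈ 1.556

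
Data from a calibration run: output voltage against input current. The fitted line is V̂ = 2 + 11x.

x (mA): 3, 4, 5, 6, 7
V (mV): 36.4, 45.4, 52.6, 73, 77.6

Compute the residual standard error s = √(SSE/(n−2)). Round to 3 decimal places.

s = 4.027

x=3: V̂ = 2 + 11·3 = 35; r = 36.4 − 35 = 1.4
x=4: V̂ = 2 + 11·4 = 46; r = 45.4 − 46 = -0.6
x=5: V̂ = 2 + 11·5 = 57; r = 52.6 − 57 = -4.4
x=6: V̂ = 2 + 11·6 = 68; r = 73 − 68 = 5
x=7: V̂ = 2 + 11·7 = 79; r = 77.6 − 79 = -1.4
SSE = 1.96 + 0.36 + 19.36 + 25 + 1.96 = 48.64
s = √(48.64/3) = √16.2133 ≈ 4.027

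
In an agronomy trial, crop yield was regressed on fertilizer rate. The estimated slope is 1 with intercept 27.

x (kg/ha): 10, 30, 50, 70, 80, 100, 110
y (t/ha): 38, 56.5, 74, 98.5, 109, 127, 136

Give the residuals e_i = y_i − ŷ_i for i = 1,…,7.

x=10: ŷ = 27 + 10 = 37; e = 38 − 37 = 1
x=30: ŷ = 27 + 30 = 57; e = 56.5 − 57 = -0.5
x=50: ŷ = 27 + 50 = 77; e = 74 − 77 = -3
x=70: ŷ = 27 + 70 = 97; e = 98.5 − 97 = 1.5
x=80: ŷ = 27 + 80 = 107; e = 109 − 107 = 2
x=100: ŷ = 27 + 100 = 127; e = 127 − 127 = 0
x=110: ŷ = 27 + 110 = 137; e = 136 − 137 = -1

1, -0.5, -3, 1.5, 2, 0, -1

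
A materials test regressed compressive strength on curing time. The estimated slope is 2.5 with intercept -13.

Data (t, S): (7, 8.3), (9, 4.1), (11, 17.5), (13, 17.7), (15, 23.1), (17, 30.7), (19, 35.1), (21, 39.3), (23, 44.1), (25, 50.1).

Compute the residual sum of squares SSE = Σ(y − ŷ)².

t=7: ŷ = -13 + 2.5·7 = 4.5; e = 8.3 − 4.5 = 3.8
t=9: ŷ = -13 + 2.5·9 = 9.5; e = 4.1 − 9.5 = -5.4
t=11: ŷ = -13 + 2.5·11 = 14.5; e = 17.5 − 14.5 = 3
t=13: ŷ = -13 + 2.5·13 = 19.5; e = 17.7 − 19.5 = -1.8
t=15: ŷ = -13 + 2.5·15 = 24.5; e = 23.1 − 24.5 = -1.4
t=17: ŷ = -13 + 2.5·17 = 29.5; e = 30.7 − 29.5 = 1.2
t=19: ŷ = -13 + 2.5·19 = 34.5; e = 35.1 − 34.5 = 0.6
t=21: ŷ = -13 + 2.5·21 = 39.5; e = 39.3 − 39.5 = -0.2
t=23: ŷ = -13 + 2.5·23 = 44.5; e = 44.1 − 44.5 = -0.4
t=25: ŷ = -13 + 2.5·25 = 49.5; e = 50.1 − 49.5 = 0.6
SSE = 14.44 + 29.16 + 9 + 3.24 + 1.96 + 1.44 + 0.36 + 0.04 + 0.16 + 0.36 = 60.16

SSE = 60.16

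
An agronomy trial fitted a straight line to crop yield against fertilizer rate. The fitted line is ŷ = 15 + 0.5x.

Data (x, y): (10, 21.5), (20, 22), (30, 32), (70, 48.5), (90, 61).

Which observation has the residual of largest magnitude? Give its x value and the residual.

x = 20, e = -3

x=10: ŷ = 15 + 0.5·10 = 20; e = 21.5 − 20 = 1.5
x=20: ŷ = 15 + 0.5·20 = 25; e = 22 − 25 = -3
x=30: ŷ = 15 + 0.5·30 = 30; e = 32 − 30 = 2
x=70: ŷ = 15 + 0.5·70 = 50; e = 48.5 − 50 = -1.5
x=90: ŷ = 15 + 0.5·90 = 60; e = 61 − 60 = 1
Largest |e| is 3 at x = 20, residual -3.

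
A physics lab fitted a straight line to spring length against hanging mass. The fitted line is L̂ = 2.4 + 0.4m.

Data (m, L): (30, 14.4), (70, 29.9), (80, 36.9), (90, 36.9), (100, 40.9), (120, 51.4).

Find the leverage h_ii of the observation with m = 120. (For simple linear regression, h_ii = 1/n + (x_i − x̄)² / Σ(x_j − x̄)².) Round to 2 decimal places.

m̄ = (30 + 70 + 80 + 90 + 100 + 120)/6 = 81.6667
Σ(m − m̄)² = 2669.44 + 136.111 + 2.77778 + 69.4444 + 336.111 + 1469.44 = 4683.33
h = 1/6 + (38.3333)²/4683.33 = 0.166667 + 0.31376 = 0.48

h = 0.48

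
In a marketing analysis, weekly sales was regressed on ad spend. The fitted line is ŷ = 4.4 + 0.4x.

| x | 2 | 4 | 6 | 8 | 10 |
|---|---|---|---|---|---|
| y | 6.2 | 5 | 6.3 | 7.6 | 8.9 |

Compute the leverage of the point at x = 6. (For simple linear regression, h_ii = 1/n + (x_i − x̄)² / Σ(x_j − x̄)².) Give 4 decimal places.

h = 0.2000

x̄ = (2 + 4 + 6 + 8 + 10)/5 = 6
Σ(x − x̄)² = 16 + 4 + 0 + 4 + 16 = 40
h = 1/5 + (0)²/40 = 0.2 + 0 = 0.2000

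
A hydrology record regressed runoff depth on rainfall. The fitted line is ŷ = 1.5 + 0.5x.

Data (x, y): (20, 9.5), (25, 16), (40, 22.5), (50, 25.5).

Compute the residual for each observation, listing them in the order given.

x=20: ŷ = 1.5 + 0.5·20 = 11.5; e = 9.5 − 11.5 = -2
x=25: ŷ = 1.5 + 0.5·25 = 14; e = 16 − 14 = 2
x=40: ŷ = 1.5 + 0.5·40 = 21.5; e = 22.5 − 21.5 = 1
x=50: ŷ = 1.5 + 0.5·50 = 26.5; e = 25.5 − 26.5 = -1

-2, 2, 1, -1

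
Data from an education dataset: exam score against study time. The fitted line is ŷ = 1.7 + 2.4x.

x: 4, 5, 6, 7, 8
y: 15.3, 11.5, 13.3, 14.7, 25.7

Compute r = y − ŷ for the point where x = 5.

r = -2.2

ŷ = 1.7 + 2.4·5 = 13.7
r = 11.5 − 13.7 = -2.2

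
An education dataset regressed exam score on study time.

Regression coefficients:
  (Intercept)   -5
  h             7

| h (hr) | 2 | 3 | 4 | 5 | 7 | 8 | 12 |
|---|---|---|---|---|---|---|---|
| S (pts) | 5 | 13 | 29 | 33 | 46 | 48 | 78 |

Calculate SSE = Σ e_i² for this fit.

h=2: Ŝ = -5 + 7·2 = 9; e = 5 − 9 = -4
h=3: Ŝ = -5 + 7·3 = 16; e = 13 − 16 = -3
h=4: Ŝ = -5 + 7·4 = 23; e = 29 − 23 = 6
h=5: Ŝ = -5 + 7·5 = 30; e = 33 − 30 = 3
h=7: Ŝ = -5 + 7·7 = 44; e = 46 − 44 = 2
h=8: Ŝ = -5 + 7·8 = 51; e = 48 − 51 = -3
h=12: Ŝ = -5 + 7·12 = 79; e = 78 − 79 = -1
SSE = 16 + 9 + 36 + 9 + 4 + 9 + 1 = 84

SSE = 84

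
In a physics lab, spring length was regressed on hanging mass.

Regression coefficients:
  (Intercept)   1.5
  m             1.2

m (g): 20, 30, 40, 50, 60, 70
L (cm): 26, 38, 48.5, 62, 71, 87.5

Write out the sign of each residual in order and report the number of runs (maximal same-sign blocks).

m=20: ŷ = 1.5 + 1.2·20 = 25.5; r = 26 − 25.5 = 0.5
m=30: ŷ = 1.5 + 1.2·30 = 37.5; r = 38 − 37.5 = 0.5
m=40: ŷ = 1.5 + 1.2·40 = 49.5; r = 48.5 − 49.5 = -1
m=50: ŷ = 1.5 + 1.2·50 = 61.5; r = 62 − 61.5 = 0.5
m=60: ŷ = 1.5 + 1.2·60 = 73.5; r = 71 − 73.5 = -2.5
m=70: ŷ = 1.5 + 1.2·70 = 85.5; r = 87.5 − 85.5 = 2
Signs: + + − + − +
Runs: +×2, −×1, +×1, −×1, +×1 → 5

5 runs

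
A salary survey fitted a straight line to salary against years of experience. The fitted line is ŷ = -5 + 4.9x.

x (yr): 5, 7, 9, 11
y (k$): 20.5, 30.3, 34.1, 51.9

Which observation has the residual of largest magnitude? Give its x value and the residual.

x = 9, e = -5

x=5: ŷ = -5 + 4.9·5 = 19.5; e = 20.5 − 19.5 = 1
x=7: ŷ = -5 + 4.9·7 = 29.3; e = 30.3 − 29.3 = 1
x=9: ŷ = -5 + 4.9·9 = 39.1; e = 34.1 − 39.1 = -5
x=11: ŷ = -5 + 4.9·11 = 48.9; e = 51.9 − 48.9 = 3
Largest |e| is 5 at x = 9, residual -5.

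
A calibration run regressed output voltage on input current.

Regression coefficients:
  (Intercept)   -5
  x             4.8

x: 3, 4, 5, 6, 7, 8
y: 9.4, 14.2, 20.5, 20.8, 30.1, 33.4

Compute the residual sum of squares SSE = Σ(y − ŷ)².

x=3: ŷ = -5 + 4.8·3 = 9.4; r = 9.4 − 9.4 = 0
x=4: ŷ = -5 + 4.8·4 = 14.2; r = 14.2 − 14.2 = 0
x=5: ŷ = -5 + 4.8·5 = 19; r = 20.5 − 19 = 1.5
x=6: ŷ = -5 + 4.8·6 = 23.8; r = 20.8 − 23.8 = -3
x=7: ŷ = -5 + 4.8·7 = 28.6; r = 30.1 − 28.6 = 1.5
x=8: ŷ = -5 + 4.8·8 = 33.4; r = 33.4 − 33.4 = 0
SSE = 0 + 0 + 2.25 + 9 + 2.25 + 0 = 13.5

SSE = 13.5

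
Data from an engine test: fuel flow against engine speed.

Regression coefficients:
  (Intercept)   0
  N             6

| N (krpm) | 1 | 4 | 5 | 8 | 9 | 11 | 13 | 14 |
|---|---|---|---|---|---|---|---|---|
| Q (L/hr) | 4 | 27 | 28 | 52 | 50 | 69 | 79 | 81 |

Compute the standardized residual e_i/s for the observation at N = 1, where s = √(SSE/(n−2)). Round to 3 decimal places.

N=1: ŷ = 6·1 = 6; e = 4 − 6 = -2
N=4: ŷ = 6·4 = 24; e = 27 − 24 = 3
N=5: ŷ = 6·5 = 30; e = 28 − 30 = -2
N=8: ŷ = 6·8 = 48; e = 52 − 48 = 4
N=9: ŷ = 6·9 = 54; e = 50 − 54 = -4
N=11: ŷ = 6·11 = 66; e = 69 − 66 = 3
N=13: ŷ = 6·13 = 78; e = 79 − 78 = 1
N=14: ŷ = 6·14 = 84; e = 81 − 84 = -3
SSE = 4 + 9 + 4 + 16 + 16 + 9 + 1 + 9 = 68
s = √(68/6) = 3.3665
e/s = -2 / 3.3665 = -0.594

-0.594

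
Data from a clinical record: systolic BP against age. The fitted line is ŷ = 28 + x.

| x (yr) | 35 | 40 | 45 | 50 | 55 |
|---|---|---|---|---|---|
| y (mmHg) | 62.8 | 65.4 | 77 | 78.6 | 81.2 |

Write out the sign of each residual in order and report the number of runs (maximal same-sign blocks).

x=35: ŷ = 28 + 35 = 63; e = 62.8 − 63 = -0.2
x=40: ŷ = 28 + 40 = 68; e = 65.4 − 68 = -2.6
x=45: ŷ = 28 + 45 = 73; e = 77 − 73 = 4
x=50: ŷ = 28 + 50 = 78; e = 78.6 − 78 = 0.6
x=55: ŷ = 28 + 55 = 83; e = 81.2 − 83 = -1.8
Signs: − − + + −
Runs: −×2, +×2, −×1 → 3

3 runs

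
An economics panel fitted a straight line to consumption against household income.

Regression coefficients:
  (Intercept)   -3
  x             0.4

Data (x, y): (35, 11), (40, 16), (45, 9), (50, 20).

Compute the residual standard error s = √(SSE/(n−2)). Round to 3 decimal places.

s = 5.196

x=35: ŷ = -3 + 0.4·35 = 11; e = 11 − 11 = 0
x=40: ŷ = -3 + 0.4·40 = 13; e = 16 − 13 = 3
x=45: ŷ = -3 + 0.4·45 = 15; e = 9 − 15 = -6
x=50: ŷ = -3 + 0.4·50 = 17; e = 20 − 17 = 3
SSE = 0 + 9 + 36 + 9 = 54
s = √(54/2) = √27 ≈ 5.196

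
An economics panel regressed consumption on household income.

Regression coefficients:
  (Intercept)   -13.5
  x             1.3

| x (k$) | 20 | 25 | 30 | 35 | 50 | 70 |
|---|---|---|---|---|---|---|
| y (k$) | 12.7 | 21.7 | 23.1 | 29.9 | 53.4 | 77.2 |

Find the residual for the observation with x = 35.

r = -2.1

ŷ = -13.5 + 1.3·35 = 32
r = 29.9 − 32 = -2.1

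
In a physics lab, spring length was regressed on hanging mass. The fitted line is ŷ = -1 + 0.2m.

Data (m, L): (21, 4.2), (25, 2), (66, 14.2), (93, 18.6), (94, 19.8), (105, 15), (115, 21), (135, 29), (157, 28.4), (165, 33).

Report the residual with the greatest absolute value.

r = -5

m=21: ŷ = -1 + 0.2·21 = 3.2; r = 4.2 − 3.2 = 1
m=25: ŷ = -1 + 0.2·25 = 4; r = 2 − 4 = -2
m=66: ŷ = -1 + 0.2·66 = 12.2; r = 14.2 − 12.2 = 2
m=93: ŷ = -1 + 0.2·93 = 17.6; r = 18.6 − 17.6 = 1
m=94: ŷ = -1 + 0.2·94 = 17.8; r = 19.8 − 17.8 = 2
m=105: ŷ = -1 + 0.2·105 = 20; r = 15 − 20 = -5
m=115: ŷ = -1 + 0.2·115 = 22; r = 21 − 22 = -1
m=135: ŷ = -1 + 0.2·135 = 26; r = 29 − 26 = 3
m=157: ŷ = -1 + 0.2·157 = 30.4; r = 28.4 − 30.4 = -2
m=165: ŷ = -1 + 0.2·165 = 32; r = 33 − 32 = 1
Largest |r| is 5 at m = 105, residual -5.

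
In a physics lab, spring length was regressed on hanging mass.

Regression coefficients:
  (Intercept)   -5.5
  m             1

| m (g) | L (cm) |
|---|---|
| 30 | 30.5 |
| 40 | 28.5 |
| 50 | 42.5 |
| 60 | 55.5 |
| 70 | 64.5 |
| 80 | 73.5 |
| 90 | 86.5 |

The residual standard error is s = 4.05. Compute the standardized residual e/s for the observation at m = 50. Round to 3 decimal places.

L̂ = -5.5 + 50 = 44.5
e = 42.5 − 44.5 = -2
e/s = -2 / 4.05 = -0.494

-0.494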